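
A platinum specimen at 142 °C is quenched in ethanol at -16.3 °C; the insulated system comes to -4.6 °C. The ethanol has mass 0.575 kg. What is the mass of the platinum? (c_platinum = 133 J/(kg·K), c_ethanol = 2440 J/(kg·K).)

m ≈ 0.842 kg

Net heat exchanged in the isolated system is zero:
m·133·(-4.6 − 142) + 0.575·2440·(-4.6 − (-16.3)) = 0
-19498 m = -16415
m = -16415/-19498 ≈ 0.8419 kg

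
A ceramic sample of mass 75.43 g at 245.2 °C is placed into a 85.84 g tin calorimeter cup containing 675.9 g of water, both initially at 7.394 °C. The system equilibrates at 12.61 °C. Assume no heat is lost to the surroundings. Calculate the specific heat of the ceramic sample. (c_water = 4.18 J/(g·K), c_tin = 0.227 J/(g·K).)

Net heat exchanged in the isolated system is zero:
75.43·c·(12.61 − 245.2) + 675.9·4.18·(12.61 − 7.394) + 85.84·0.227·(12.61 − 7.394) = 0
-17544 c = -14838
c = -14838/-17544 ≈ 0.8458 J/(g·K)

c ≈ 0.846 J/(g·K)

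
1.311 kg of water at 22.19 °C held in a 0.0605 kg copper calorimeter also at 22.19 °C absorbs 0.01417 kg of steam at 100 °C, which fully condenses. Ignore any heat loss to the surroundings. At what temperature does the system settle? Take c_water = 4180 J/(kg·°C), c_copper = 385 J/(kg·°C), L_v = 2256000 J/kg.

T_f ≈ 28.8 °C

Energy conservation, ΣQ = 0:
latent heat released on condensation: 0.01417×2256000 = 31968; condensed water 100 °C→T: 59.23(T − 100); original water: 5480(T − 22.19); copper cup: 0.0605×385×(T − 22.19) = 23.29(T − 22.19)
5562.5 T = 31968 + 5923.1 + 122118 = 160008
T ≈ 28.77 °C, under the boiling point, so the assumption holds.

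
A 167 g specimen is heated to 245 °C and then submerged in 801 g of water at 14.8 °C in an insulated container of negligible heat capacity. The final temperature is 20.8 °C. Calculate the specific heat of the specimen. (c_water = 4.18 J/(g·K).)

c ≈ 0.537 J/(g·K)

m_s c (T_s − T_f) = m_water c_water (T_f − T_0):
167×c×(245 − 20.8) = 801×4.18×(20.8 − 14.8)
37441 c = 20089  ⇒  c ≈ 0.5365 J/(g·K)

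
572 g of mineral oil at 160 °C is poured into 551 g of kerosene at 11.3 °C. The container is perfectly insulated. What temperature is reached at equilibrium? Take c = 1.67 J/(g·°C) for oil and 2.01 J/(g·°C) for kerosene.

T_f ≈ 80.2 °C

T_f is the heat-capacity-weighted average of the initial temperatures:
T_f = (955.24*160 + 1107.5*11.3) / (955.24 + 1107.5)
    = 165353 / 2062.8 ≈ 80.16 °C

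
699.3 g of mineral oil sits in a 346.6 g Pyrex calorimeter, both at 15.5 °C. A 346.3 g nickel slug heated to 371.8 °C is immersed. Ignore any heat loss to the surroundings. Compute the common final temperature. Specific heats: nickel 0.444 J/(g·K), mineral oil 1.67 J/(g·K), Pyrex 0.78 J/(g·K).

T_f ≈ 49.9 °C

T_f is the heat-capacity-weighted average of the initial temperatures:
T_f = (153.76*371.8 + 1167.8*15.5 + 270.35*15.5) / (153.76 + 1167.8 + 270.35)
    = 79459 / 1591.9 ≈ 49.91 °C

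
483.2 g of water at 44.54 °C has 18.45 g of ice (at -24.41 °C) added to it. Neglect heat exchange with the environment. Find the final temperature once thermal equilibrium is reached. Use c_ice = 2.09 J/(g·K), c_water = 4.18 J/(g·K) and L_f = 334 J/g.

T_f ≈ 39.5 °C

Heat gained plus heat lost sum to zero:
ice -24.41→0 °C: 18.45×2.09×24.41 = 941.26
  fusion: m_ice L_f = 18.45×334 = 6162.3
  warm the meltwater: 77.12 T
  water cools: 483.2×4.18×(T − 44.54) = 2019.8(T − 44.54)
2096.9 T = 89961 − 7103.6 = 82857
T ≈ 39.51 °C — above 0 °C, consistent with complete melting.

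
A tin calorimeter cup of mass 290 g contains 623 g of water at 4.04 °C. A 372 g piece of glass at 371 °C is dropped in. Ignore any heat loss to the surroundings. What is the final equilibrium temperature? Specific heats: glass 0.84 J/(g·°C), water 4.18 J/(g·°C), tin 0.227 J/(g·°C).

Taking heat into each body as positive, Σ m c ΔT = 0:
372·0.84·(T − 371) + 623·4.18·(T − 4.04) + 290·0.227·(T − 4.04) = 0
2982.4 T = 126717
T = 126717/2982.4 ≈ 42.49 °C

T_f ≈ 42.5 °C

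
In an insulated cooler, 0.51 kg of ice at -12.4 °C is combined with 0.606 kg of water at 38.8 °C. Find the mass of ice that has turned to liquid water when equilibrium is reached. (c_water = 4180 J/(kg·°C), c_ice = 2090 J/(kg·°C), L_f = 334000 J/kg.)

Heat available from the water dropping to 0 °C: 0.606·4180·38.8 = 98284 J.
Warming the ice to 0 °C takes 0.51·2090·12.4 = 13217 J, leaving 85066 J for melting.
Melting all 0.51 kg of ice would need 0.51·334000 = 170340 J.
Since 85066 < 170340 J, not all the ice melts; equilibrium is at 0 °C.
m_melt = 85066 / L_f = 0.2547 kg.

m_melted ≈ 0.255 kg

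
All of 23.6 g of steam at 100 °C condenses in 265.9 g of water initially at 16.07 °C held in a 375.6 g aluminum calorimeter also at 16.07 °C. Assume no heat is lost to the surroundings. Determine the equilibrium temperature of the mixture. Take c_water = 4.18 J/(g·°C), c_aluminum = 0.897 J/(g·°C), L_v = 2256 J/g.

T_f ≈ 55.8 °C

Net heat exchanged in the isolated system is zero:
steam→water at 100 °C releases m L_v = 23.6×2256 = 53242; condensed water 100 °C→T: 98.65(T − 100); original water: 1111.5(T − 16.07); aluminum cup: 375.6×0.897×(T − 16.07) = 336.91(T − 16.07)
1547 T = 53242 + 9864.8 + 23275 = 86382
T ≈ 55.84 °C — below 100 °C, confirming all the steam condensed.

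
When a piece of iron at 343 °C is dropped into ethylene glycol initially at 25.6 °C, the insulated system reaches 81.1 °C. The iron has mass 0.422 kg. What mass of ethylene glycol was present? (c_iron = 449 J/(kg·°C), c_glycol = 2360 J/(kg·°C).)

m ≈ 0.379 kg

Let T be the final temperature. ΣQ_i = 0:
0.422×449×(81.1 − 343) + m×2360×(81.1 − 25.6) = 0
130980 m = 49624
m = 49624/130980 ≈ 0.3789 kg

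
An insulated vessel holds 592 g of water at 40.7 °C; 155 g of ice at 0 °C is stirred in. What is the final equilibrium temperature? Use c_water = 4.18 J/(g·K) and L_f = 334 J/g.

Heat gained plus heat lost sum to zero:
fusion: m_ice L_f = 155·334 = 51770
  warm the meltwater: 647.9 T
  water: 2474.6(T − 40.7)
3122.5 T = 100715 − 51770 = 48945
T ≈ 15.68 °C — above 0 °C, consistent with complete melting.

T_f ≈ 15.7 °C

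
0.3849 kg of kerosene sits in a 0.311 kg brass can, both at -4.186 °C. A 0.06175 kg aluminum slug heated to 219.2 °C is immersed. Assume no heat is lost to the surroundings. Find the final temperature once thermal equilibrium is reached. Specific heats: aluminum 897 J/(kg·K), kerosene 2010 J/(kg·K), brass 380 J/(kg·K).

T_f ≈ 8.9 °C

Conservation of energy gives ΣQ = 0:
0.06175·897·(T − 219.2) + 0.3849·2010·(T − (-4.186)) + 0.311·380·(T − (-4.186)) = 0
55.39(T − 219.2) + 773.65(T − (-4.186)) + 118.18(T − (-4.186)) = 0
(55.39 + 773.65 + 118.18) T = 55.39·219.2 + 773.65·(-4.186) + 118.18·(-4.186)
T ≈ 8.88 °C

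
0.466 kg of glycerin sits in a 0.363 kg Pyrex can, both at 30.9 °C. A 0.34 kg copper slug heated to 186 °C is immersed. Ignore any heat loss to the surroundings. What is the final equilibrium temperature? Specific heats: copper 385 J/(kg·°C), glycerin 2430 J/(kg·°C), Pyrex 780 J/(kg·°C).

T_f ≈ 44.0 °C

Heat gained plus heat lost sum to zero:
0.34×385×(T − 186) + 0.466×2430×(T − 30.9) + 0.363×780×(T − 30.9) = 0
(130.9 + 1132.4 + 283.14) T = 130.9×186 + 1132.4×30.9 + 283.14×30.9
T = 68087/1546.4 ≈ 44.03 °C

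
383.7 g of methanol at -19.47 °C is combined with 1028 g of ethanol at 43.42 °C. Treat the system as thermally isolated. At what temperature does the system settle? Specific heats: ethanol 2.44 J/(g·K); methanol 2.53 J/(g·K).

T_f ≈ 25.9 °C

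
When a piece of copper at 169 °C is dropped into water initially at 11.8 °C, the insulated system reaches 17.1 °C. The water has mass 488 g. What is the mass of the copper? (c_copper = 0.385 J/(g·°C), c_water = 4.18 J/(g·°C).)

m ≈ 185 g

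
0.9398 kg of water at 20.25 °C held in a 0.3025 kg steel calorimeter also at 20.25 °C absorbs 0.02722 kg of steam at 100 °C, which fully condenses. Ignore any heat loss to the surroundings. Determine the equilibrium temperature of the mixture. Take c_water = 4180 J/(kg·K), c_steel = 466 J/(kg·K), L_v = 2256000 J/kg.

Energy balance with sensible and latent terms:
latent heat released on condensation: 0.02722·2256000 = 61408
  condensed water 100 °C→T: 113.78(T − 100)
  original water: 3928.4(T − 20.25)
  steel cup: 0.3025·466·(T − 20.25) = 140.97(T − 20.25)
4183.1 T = 61408 + 11378 + 82404 = 155190
T ≈ 37.10 °C (< 100 °C, so full condensation is consistent).

T_f ≈ 37.1 °C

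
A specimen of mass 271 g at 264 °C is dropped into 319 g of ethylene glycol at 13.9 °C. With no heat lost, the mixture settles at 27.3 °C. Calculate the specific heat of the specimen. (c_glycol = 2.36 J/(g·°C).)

Heat lost by the specimen = heat gained by the glycol:
271×c×(264 − 27.3) = 319×2.36×(27.3 − 13.9)
64146 c = 10088  ⇒  c ≈ 0.1573 J/(g·°C)

c ≈ 0.157 J/(g·°C)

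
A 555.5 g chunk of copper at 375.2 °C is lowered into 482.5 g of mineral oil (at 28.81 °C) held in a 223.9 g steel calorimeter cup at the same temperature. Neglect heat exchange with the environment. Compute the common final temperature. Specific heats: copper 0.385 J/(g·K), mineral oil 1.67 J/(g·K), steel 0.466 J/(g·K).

Heat gained plus heat lost sum to zero:
555.5·0.385·(T − 375.2) + 482.5·1.67·(T − 28.81) + 223.9·0.466·(T − 28.81) = 0
(213.87 + 805.77 + 104.34) T = 213.87·375.2 + 805.77·28.81 + 104.34·28.81
T = 106463 / 1124 = 94.7 °C

T_f ≈ 94.7 °C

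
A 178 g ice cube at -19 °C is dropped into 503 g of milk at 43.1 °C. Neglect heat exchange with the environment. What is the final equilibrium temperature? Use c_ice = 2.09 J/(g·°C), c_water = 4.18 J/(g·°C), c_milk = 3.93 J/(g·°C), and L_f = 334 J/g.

Heat gained plus heat lost sum to zero:
warm ice to 0 °C: 178·2.09·(0 − (-19)) = 7068.4; latent heat to melt: 178·334 = 59452; meltwater 0→T: 178·4.18·T = 744.04 T; milk: 1976.8(T − 43.1)
2720.8 T = 85200 − 66520 = 18679
T ≈ 6.87 °C — above 0 °C, consistent with complete melting.

T_f ≈ 6.9 °C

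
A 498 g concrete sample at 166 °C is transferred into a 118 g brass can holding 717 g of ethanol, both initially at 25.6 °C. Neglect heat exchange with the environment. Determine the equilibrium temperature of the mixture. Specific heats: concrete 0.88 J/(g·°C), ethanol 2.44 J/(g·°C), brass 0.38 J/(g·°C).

T_f ≈ 53.2 °C

Conservation of energy gives ΣQ = 0:
498·0.88·(T − 166) + 717·2.44·(T − 25.6) + 118·0.38·(T − 25.6) = 0
438.24(T − 166) + 1749.5(T − 25.6) + 44.84(T − 25.6) = 0
(438.24 + 1749.5 + 44.84) T = 438.24·166 + 1749.5·25.6 + 44.84·25.6
T = 118682 / 2232.6 = 53.2 °C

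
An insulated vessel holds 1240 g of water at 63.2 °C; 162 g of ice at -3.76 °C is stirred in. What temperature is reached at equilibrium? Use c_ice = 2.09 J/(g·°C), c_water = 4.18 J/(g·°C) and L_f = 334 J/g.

T_f ≈ 46.4 °C

Energy conservation, ΣQ = 0:
warm ice to 0 °C: 162×2.09×(0 − (-3.76)) = 1273.1
  latent heat to melt: 162×334 = 54108
  warm the meltwater: 677.16 T
  water: 5183.2(T − 63.2)
5860.4 T = 327578 − 55381 = 272197
T ≈ 46.45 °C — above 0 °C, consistent with complete melting.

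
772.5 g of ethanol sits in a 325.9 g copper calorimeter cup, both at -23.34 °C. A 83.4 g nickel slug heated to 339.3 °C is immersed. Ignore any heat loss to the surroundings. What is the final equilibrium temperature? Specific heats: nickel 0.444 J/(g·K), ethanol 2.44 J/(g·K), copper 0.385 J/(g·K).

Taking heat into each body as positive, Σ m c ΔT = 0:
83.4×0.444×(T − 339.3) + 772.5×2.44×(T − (-23.34)) + 325.9×0.385×(T − (-23.34)) = 0
37.03(T − 339.3) + 1884.9(T − (-23.34)) + 125.47(T − (-23.34)) = 0
2047.4 T = -34358
T = -34358 / 2047.4 = -16.8 °C

T_f ≈ -16.8 °C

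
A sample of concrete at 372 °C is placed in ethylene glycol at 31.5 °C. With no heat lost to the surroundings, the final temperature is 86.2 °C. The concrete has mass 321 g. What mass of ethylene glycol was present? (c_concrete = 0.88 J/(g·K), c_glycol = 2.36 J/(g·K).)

m ≈ 625 g

Heat lost by the concrete = heat gained by the glycol:
321·0.88·(372 − 86.2) = m·2.36·(86.2 − 31.5)
129.09 m = 80733  ⇒  m ≈ 625.4 g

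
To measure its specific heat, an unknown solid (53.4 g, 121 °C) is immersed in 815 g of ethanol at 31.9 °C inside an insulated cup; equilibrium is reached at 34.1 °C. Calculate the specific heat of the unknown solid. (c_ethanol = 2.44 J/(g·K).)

Heat lost by the unknown solid = heat gained by the ethanol:
53.4×c×(121 − 34.1) = 815×2.44×(34.1 − 31.9)
4640.5 c = 4374.9  ⇒  c ≈ 0.9428 J/(g·K)

c ≈ 0.943 J/(g·K)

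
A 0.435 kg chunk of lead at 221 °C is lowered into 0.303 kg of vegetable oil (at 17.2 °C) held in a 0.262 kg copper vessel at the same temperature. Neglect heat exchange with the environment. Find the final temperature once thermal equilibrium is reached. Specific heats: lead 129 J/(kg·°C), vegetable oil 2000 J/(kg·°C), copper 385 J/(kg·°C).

T_f ≈ 32.2 °C

Energy conservation, ΣQ = 0:
0.435×129×(T − 221) + 0.303×2000×(T − 17.2) + 0.262×385×(T − 17.2) = 0
56.12(T − 221) + 606(T − 17.2) + 100.87(T − 17.2) = 0
762.99 T = 24560
T ≈ 32.19 °C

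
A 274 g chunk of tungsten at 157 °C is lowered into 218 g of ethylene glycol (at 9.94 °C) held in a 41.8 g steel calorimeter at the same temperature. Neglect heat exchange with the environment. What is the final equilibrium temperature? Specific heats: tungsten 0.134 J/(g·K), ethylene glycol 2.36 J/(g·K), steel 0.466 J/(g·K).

T_f ≈ 19.4 °C

Energy conservation, ΣQ = 0:
274*0.134*(T − 157) + 218*2.36*(T − 9.94) + 41.8*0.466*(T − 9.94) = 0
36.72(T − 157) + 514.48(T − 9.94) + 19.48(T − 9.94) = 0
(36.72 + 514.48 + 19.48) T = 36.72*157 + 514.48*9.94 + 19.48*9.94
T = 11072/570.67 ≈ 19.40 °C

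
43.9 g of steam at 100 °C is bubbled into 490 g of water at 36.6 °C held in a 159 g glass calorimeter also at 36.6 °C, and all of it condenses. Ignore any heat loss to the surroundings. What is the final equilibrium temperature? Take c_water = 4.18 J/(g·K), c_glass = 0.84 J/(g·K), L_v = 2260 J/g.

T_f ≈ 83.5 °C

Energy balance with sensible and latent terms:
steam→water at 100 °C releases m L_v = 43.9·2260 = 99214
  condensate cools 100→T: 43.9·4.18·(T − 100) = 183.5(T − 100)
  water warms: 490·4.18·(T − 36.6) = 2048.2(T − 36.6)
  glass cup: 159·0.84·(T − 36.6) = 133.56(T − 36.6)
2365.3 T = 99214 + 18350 + 79852 = 197417
T ≈ 83.47 °C (< 100 °C, so full condensation is consistent).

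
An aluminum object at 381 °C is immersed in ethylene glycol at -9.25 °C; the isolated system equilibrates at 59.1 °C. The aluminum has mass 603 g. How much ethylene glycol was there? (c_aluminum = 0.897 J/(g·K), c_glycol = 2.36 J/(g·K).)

|Q_aluminum| = |Q_glycol|:
603·0.897·(381 − 59.1) = m·2.36·(59.1 − (-9.25))
161.31 m = 174113  ⇒  m ≈ 1079 g

m ≈ 1080 g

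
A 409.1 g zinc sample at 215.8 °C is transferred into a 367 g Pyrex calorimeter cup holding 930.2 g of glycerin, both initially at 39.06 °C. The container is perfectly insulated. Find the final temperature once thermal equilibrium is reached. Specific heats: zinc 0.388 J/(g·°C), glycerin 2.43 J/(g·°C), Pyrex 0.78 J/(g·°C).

T_f ≈ 49.4 °C

Let T be the final temperature. ΣQ_i = 0:
409.1·0.388·(T − 215.8) + 930.2·2.43·(T − 39.06) + 367·0.78·(T − 39.06) = 0
158.73(T − 215.8) + 2260.4(T − 39.06) + 286.26(T − 39.06) = 0
(158.73 + 2260.4 + 286.26) T = 158.73·215.8 + 2260.4·39.06 + 286.26·39.06
T = 133726/2705.4 ≈ 49.43 °C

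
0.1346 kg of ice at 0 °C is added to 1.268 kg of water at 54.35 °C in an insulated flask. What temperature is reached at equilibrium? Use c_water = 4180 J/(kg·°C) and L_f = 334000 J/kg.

T_f ≈ 41.5 °C

Let T be the final temperature. ΣQ_i = 0:
melt ice: 0.1346·334000 = 44956; meltwater 0→T: 0.1346·4180·T = 562.63 T; water: 5300.2(T − 54.35)
5862.9 T = 288068 − 44956 = 243112
T ≈ 41.47 °C — above 0 °C, consistent with complete melting.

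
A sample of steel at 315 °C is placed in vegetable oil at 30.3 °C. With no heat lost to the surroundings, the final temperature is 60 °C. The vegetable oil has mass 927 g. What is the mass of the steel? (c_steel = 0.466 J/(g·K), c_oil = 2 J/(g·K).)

Setting the total heat transfer to zero:
m×0.466×(60 − 315) + 927×2×(60 − 30.3) = 0
-118.83 m = -55064
m = -55064/-118.83 ≈ 463.4 g

m ≈ 463 g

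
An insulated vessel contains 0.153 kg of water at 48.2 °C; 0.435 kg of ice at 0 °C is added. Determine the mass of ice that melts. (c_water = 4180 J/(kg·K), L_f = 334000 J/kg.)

m_melted ≈ 0.0923 kg

Heat available from the water dropping to 0 °C: 0.153×4180×48.2 = 30826 J.
Melting all 0.435 kg of ice would need 0.435×334000 = 145290 J.
That's not enough to melt it all — equilibrium is at 0 °C with ice remaining.
Mass melted = 30826/334000 ≈ 0.09229 kg.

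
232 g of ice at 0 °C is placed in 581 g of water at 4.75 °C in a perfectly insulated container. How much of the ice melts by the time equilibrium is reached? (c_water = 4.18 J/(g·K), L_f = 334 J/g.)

Cooling the water to 0 °C releases 581·4.18·4.75 = 11536 J.
To melt every bit of ice: 232·334 = 77488 J.
Since 11536 < 77488 J, not all the ice melts; equilibrium is at 0 °C.
m_melt = 11536 / L_f = 34.54 g.

m_melted ≈ 34.5 g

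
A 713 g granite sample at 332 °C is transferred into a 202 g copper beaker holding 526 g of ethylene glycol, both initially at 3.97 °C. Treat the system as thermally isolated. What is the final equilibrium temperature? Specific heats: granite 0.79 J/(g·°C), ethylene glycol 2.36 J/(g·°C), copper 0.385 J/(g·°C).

T_f ≈ 102.1 °C

Net heat exchanged in the isolated system is zero:
713·0.79·(T − 332) + 526·2.36·(T − 3.97) + 202·0.385·(T − 3.97) = 0
563.27(T − 332) + 1241.4(T − 3.97) + 77.77(T − 3.97) = 0
1882.4 T = 192243
T = 192243/1882.4 ≈ 102.13 °C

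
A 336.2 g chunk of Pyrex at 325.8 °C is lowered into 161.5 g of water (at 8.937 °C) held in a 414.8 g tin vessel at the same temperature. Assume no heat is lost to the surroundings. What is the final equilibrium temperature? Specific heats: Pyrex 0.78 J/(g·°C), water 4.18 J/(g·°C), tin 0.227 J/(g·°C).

T_f ≈ 89.5 °C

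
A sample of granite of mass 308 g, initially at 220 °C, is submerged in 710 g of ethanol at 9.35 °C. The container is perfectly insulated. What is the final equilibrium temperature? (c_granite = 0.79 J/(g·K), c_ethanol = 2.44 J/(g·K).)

T_f ≈ 35.3 °C

Set heat shed by the hot body equal to heat absorbed by the cold body:
308×0.79×(220 − T) = 710×2.44×(T − 9.35)
243.32(220 − T) = 1732.4(T − 9.35)
1975.7 T = 69728  ⇒  T ≈ 35.29 °C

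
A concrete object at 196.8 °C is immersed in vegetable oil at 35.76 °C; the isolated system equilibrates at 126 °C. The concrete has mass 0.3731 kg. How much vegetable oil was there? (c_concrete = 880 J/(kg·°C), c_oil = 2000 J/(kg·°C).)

m ≈ 0.129 kg

Setting the total heat transfer to zero:
0.3731×880×(126 − 196.8) + m×2000×(126 − 35.76) = 0
180480 m = 23246
m = 23246/180480 ≈ 0.1288 kg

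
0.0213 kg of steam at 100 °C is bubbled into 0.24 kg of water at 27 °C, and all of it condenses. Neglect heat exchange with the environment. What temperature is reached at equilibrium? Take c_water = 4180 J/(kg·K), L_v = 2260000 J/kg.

T_f ≈ 77.0 °C

Net heat exchanged in the isolated system is zero:
condense steam: −0.0213×2260000 = −48138; condensate cools 100→T: 0.0213×4180×(T − 100) = 89.03(T − 100); water warms: 0.24×4180×(T − 27) = 1003.2(T − 27)
1092.2 T = 48138 + 8903.4 + 27086 = 84128
T ≈ 77.02 °C — below 100 °C, confirming all the steam condensed.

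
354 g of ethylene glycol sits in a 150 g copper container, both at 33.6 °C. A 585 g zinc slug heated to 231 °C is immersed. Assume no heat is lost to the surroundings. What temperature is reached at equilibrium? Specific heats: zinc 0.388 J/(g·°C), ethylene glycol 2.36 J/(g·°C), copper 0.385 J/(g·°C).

T_f ≈ 73.6 °C

Let T be the final temperature. ΣQ_i = 0:
585·0.388·(T − 231) + 354·2.36·(T − 33.6) + 150·0.385·(T − 33.6) = 0
226.98(T − 231) + 835.44(T − 33.6) + 57.75(T − 33.6) = 0
1120.2 T = 82444
T = 82444/1120.2 ≈ 73.60 °C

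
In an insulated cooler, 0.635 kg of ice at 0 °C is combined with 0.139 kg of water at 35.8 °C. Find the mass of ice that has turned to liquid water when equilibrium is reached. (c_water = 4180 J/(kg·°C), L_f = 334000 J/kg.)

m_melted ≈ 0.0623 kg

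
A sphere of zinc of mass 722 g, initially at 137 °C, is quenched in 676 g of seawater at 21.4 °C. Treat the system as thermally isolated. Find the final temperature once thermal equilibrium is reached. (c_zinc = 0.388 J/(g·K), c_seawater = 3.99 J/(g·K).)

Let T be the final temperature. ΣQ_i = 0:
722×0.388×(T − 137) + 676×3.99×(T − 21.4) = 0
280.14(T − 137) + 2697.2(T − 21.4) = 0
2977.4 T = 96100
T = 96100 / 2977.4 = 32.3 °C

T_f ≈ 32.3 °C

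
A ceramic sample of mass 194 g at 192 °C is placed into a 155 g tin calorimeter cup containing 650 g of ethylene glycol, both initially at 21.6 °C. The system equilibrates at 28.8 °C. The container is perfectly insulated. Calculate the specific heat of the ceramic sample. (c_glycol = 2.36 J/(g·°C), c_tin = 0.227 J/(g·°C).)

c ≈ 0.357 J/(g·°C)

Taking heat into each body as positive, Σ m c ΔT = 0:
194×c×(28.8 − 192) + 650×2.36×(28.8 − 21.6) + 155×0.227×(28.8 − 21.6) = 0
-31661 c = -11298
c = -11298/-31661 ≈ 0.3568 J/(g·°C)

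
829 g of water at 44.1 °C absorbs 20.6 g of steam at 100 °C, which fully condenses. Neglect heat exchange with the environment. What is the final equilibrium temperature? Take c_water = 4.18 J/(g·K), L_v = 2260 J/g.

Conservation of energy gives ΣQ = 0:
latent heat released on condensation: 20.6×2260 = 46556
  condensate cools 100→T: 20.6×4.18×(T − 100) = 86.11(T − 100)
  original water: 3465.2(T − 44.1)
3551.3 T = 46556 + 8610.8 + 152816 = 207983
T ≈ 58.56 °C — below 100 °C, confirming all the steam condensed.

T_f ≈ 58.6 °C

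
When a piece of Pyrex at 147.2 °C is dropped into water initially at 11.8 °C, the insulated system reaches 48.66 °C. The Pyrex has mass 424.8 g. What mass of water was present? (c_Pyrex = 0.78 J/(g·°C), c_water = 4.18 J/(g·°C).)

Net heat exchanged in the isolated system is zero:
424.8·0.78·(48.66 − 147.2) + m·4.18·(48.66 − 11.8) = 0
154.07 m = 32651
m = 32651/154.07 ≈ 211.9 g

m ≈ 212 g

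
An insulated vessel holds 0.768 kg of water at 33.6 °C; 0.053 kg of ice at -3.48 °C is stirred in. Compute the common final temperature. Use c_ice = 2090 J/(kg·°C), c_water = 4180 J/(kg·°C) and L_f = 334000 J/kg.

Setting the total heat transfer to zero:
ice -3.48→0 °C: 0.053·2090·3.48 = 385.48; melt ice: 0.053·334000 = 17702; meltwater 0→T: 0.053·4180·T = 221.54 T; water: 3210.2(T − 33.6)
3431.8 T = 107864 − 18087 = 89777
T ≈ 26.16 °C (positive, so assuming full melt was valid).

T_f ≈ 26.2 °C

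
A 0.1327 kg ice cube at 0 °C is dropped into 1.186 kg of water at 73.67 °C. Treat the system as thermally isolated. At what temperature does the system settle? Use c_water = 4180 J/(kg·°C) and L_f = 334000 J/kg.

T_f ≈ 58.2 °C

Energy conservation, ΣQ = 0:
melt ice: 0.1327·334000 = 44322
  warm the meltwater: 554.69 T
  water: 4957.5(T − 73.67)
5512.2 T = 365218 − 44322 = 320896
T ≈ 58.22 °C — above 0 °C, consistent with complete melting.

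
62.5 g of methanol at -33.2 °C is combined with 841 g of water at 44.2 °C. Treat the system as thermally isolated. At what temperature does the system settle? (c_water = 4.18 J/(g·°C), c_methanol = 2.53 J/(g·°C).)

T_f ≈ 40.9 °C

Heat lost by the water equals heat gained by the methanol:
841*4.18*(44.2 − T) = 62.5*2.53*(T − (-33.2))
3515.4(44.2 − T) = 158.12(T − (-33.2))
3673.5 T = 150130  ⇒  T ≈ 40.87 °C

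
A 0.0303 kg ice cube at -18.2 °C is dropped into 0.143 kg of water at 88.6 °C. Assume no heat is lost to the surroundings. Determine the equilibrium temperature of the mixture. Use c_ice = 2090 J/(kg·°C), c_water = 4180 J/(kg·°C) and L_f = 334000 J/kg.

T_f ≈ 57.5 °C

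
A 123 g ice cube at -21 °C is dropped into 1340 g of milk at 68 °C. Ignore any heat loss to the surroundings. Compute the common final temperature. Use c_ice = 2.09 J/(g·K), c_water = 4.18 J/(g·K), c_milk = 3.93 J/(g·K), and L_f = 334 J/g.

T_f ≈ 53.9 °C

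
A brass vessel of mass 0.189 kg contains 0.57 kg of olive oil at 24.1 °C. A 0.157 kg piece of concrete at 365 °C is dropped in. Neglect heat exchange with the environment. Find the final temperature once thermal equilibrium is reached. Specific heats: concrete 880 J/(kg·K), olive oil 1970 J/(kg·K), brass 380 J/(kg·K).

T_f ≈ 59.4 °C

Net heat exchanged in the isolated system is zero:
0.157*880*(T − 365) + 0.57*1970*(T − 24.1) + 0.189*380*(T − 24.1) = 0
138.16(T − 365) + 1122.9(T − 24.1) + 71.82(T − 24.1) = 0
(138.16 + 1122.9 + 71.82) T = 138.16*365 + 1122.9*24.1 + 71.82*24.1
T = 79221 / 1332.9 = 59.4 °C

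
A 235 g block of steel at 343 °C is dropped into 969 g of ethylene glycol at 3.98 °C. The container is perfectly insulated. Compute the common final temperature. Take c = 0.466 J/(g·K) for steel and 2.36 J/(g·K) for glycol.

Setting the total heat transfer to zero:
235·0.466·(T − 343) + 969·2.36·(T − 3.98) = 0
109.51(T − 343) + 2286.8(T − 3.98) = 0
2396.3 T = 46664
T = 46664 / 2396.3 = 19.5 °C

T_f ≈ 19.5 °C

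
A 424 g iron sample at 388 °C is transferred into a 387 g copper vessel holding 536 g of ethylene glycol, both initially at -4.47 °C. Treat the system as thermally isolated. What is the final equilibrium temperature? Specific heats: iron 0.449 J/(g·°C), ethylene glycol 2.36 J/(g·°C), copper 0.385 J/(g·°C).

Setting the total heat transfer to zero:
424·0.449·(T − 388) + 536·2.36·(T − (-4.47)) + 387·0.385·(T − (-4.47)) = 0
1604.3 T = 67546
T = 67546 / 1604.3 = 42.1 °C

T_f ≈ 42.1 °C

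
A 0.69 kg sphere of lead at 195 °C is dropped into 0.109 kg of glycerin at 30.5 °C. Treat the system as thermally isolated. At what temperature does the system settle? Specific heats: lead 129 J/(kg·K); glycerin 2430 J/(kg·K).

T_f ≈ 71.9 °C

Heat lost by the lead equals heat gained by the glycerin:
0.69·129·(195 − T) = 0.109·2430·(T − 30.5)
89.01(195 − T) = 264.87(T − 30.5)
353.88 T = 25435  ⇒  T ≈ 71.88 °C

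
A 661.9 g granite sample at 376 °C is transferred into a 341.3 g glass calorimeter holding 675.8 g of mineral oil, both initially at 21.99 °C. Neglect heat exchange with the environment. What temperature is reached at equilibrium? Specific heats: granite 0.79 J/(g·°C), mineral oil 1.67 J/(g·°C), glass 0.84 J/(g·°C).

Let T be the final temperature. ΣQ_i = 0:
661.9×0.79×(T − 376) + 675.8×1.67×(T − 21.99) + 341.3×0.84×(T − 21.99) = 0
522.9(T − 376) + 1128.6(T − 21.99) + 286.69(T − 21.99) = 0
1938.2 T = 227733
T = 227733 / 1938.2 = 117 °C

T_f ≈ 117.5 °C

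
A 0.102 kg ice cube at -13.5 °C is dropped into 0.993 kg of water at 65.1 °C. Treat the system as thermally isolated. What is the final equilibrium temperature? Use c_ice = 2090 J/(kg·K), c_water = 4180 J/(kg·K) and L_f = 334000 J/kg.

T_f ≈ 51.0 °C

Let T be the final temperature. ΣQ_i = 0:
ice -13.5→0 °C: 0.102×2090×13.5 = 2877.9
  latent heat to melt: 0.102×334000 = 34068
  warm the meltwater: 426.36 T
  water cools: 0.993×4180×(T − 65.1) = 4150.7(T − 65.1)
4577.1 T = 270213 − 36946 = 233267
T ≈ 50.96 °C (positive, so assuming full melt was valid).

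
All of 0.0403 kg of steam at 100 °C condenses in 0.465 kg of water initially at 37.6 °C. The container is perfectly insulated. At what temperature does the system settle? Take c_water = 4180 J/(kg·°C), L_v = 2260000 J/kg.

T_f ≈ 85.7 °C

Conservation of energy gives ΣQ = 0:
latent heat released on condensation: 0.0403×2260000 = 91078
  condensate cools 100→T: 0.0403×4180×(T − 100) = 168.45(T − 100)
  original water: 1943.7(T − 37.6)
2112.2 T = 91078 + 16845 + 73083 = 181007
T ≈ 85.70 °C, under the boiling point, so the assumption holds.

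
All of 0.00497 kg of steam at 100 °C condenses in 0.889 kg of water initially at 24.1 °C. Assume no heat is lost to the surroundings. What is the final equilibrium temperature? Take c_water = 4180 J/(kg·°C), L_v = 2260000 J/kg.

T_f ≈ 27.5 °C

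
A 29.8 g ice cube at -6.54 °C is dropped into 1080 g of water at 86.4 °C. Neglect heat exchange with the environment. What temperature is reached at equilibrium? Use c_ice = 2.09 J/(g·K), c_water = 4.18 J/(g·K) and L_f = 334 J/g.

T_f ≈ 81.8 °C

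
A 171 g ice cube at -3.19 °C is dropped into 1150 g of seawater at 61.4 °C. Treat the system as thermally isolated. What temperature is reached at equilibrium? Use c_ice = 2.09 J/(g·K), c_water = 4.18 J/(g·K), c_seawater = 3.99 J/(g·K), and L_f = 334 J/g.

Let T be the final temperature. ΣQ_i = 0:
ice -3.19→0 °C: 171×2.09×3.19 = 1140.1
  melt ice: 171×334 = 57114
  warm the meltwater: 714.78 T
  seawater cools: 1150×3.99×(T − 61.4) = 4588.5(T − 61.4)
5303.3 T = 281734 − 58254 = 223480
T ≈ 42.14 °C. Since T > 0 °C, the all-ice-melts assumption holds.

T_f ≈ 42.1 °C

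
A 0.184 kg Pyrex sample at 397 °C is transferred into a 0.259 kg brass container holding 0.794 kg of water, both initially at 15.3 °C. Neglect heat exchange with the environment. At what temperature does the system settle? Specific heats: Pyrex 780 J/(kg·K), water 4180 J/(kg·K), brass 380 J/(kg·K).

Setting the total heat transfer to zero:
0.184×780×(T − 397) + 0.794×4180×(T − 15.3) + 0.259×380×(T − 15.3) = 0
(143.52 + 3318.9 + 98.42) T = 143.52×397 + 3318.9×15.3 + 98.42×15.3
T ≈ 30.68 °C

T_f ≈ 30.7 °C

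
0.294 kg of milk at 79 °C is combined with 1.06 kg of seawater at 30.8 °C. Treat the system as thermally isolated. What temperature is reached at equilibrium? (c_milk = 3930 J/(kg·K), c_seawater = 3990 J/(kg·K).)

T_f ≈ 41.1 °C

Taking heat into each body as positive, Σ m c ΔT = 0:
0.294·3930·(T − 79) + 1.06·3990·(T − 30.8) = 0
1155.4(T − 79) + 4229.4(T − 30.8) = 0
(1155.4 + 4229.4) T = 1155.4·79 + 4229.4·30.8
T ≈ 41.14 °C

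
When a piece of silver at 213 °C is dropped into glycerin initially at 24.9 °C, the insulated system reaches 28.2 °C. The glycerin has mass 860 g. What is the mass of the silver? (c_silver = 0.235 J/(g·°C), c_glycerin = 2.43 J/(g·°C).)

Taking heat into each body as positive, Σ m c ΔT = 0:
m×0.235×(28.2 − 213) + 860×2.43×(28.2 − 24.9) = 0
-43.43 m = -6896.3
m = -6896.3/-43.43 ≈ 158.8 g

m ≈ 159 g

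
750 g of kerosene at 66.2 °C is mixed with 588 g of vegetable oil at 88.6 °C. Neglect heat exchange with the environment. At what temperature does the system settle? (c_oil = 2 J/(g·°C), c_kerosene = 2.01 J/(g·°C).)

T_f ≈ 76.0 °C

Heat gained plus heat lost sum to zero:
588·2·(T − 88.6) + 750·2.01·(T − 66.2) = 0
1176(T − 88.6) + 1507.5(T − 66.2) = 0
2683.5 T = 203990
T = 203990 / 2683.5 = 76 °C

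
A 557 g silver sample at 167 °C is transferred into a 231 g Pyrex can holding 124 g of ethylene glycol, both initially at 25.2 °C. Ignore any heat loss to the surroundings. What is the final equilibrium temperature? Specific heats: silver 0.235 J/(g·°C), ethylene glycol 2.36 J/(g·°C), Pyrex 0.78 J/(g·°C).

T_f ≈ 55.9 °C

Conservation of energy gives ΣQ = 0:
557*0.235*(T − 167) + 124*2.36*(T − 25.2) + 231*0.78*(T − 25.2) = 0
130.89(T − 167) + 292.64(T − 25.2) + 180.18(T − 25.2) = 0
(130.89 + 292.64 + 180.18) T = 130.89*167 + 292.64*25.2 + 180.18*25.2
T ≈ 55.94 °C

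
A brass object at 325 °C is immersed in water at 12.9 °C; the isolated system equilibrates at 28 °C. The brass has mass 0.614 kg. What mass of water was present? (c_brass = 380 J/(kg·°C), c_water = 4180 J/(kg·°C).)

Conservation of energy gives ΣQ = 0:
0.614×380×(28 − 325) + m×4180×(28 − 12.9) = 0
63118 m = 69296
m = 69296/63118 ≈ 1.098 kg

m ≈ 1.1 kg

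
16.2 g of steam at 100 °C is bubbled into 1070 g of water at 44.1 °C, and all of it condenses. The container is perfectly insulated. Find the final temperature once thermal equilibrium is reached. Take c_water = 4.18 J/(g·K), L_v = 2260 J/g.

Setting the total heat transfer to zero:
condense steam: −16.2·2260 = −36612
  condensed water 100 °C→T: 67.72(T − 100)
  water warms: 1070·4.18·(T − 44.1) = 4472.6(T − 44.1)
4540.3 T = 36612 + 6771.6 + 197242 = 240625
T ≈ 53.00 °C, under the boiling point, so the assumption holds.

T_f ≈ 53.0 °C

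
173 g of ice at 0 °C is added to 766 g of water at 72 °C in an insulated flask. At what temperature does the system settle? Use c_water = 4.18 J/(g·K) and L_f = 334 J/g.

Energy conservation, ΣQ = 0:
fusion: m_ice L_f = 173×334 = 57782; warm the meltwater: 723.14 T; water cools: 766×4.18×(T − 72) = 3201.9(T − 72)
3925 T = 230535 − 57782 = 172753
T ≈ 44.01 °C — above 0 °C, consistent with complete melting.

T_f ≈ 44.0 °C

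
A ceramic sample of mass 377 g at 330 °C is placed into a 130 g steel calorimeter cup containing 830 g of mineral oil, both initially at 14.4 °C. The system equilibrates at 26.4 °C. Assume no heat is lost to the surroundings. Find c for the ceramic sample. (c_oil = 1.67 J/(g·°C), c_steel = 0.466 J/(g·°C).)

Taking heat into each body as positive, Σ m c ΔT = 0:
377×c×(26.4 − 330) + 830×1.67×(26.4 − 14.4) + 130×0.466×(26.4 − 14.4) = 0
-114457 c = -17360
c = -17360/-114457 ≈ 0.1517 J/(g·°C)

c ≈ 0.152 J/(g·°C)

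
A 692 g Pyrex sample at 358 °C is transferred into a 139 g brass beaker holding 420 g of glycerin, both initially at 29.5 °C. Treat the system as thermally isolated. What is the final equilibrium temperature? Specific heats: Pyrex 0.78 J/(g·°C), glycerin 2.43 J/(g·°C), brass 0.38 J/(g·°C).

T_f ≈ 139.4 °C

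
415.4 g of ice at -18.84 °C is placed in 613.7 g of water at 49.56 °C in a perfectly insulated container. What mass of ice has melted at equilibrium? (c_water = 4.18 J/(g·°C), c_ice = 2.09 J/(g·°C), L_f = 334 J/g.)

m_melted ≈ 332 g

Water can give up m c ΔT = 613.7×4.18×49.56 = 127135 J before reaching 0 °C.
Warming the ice to 0 °C takes 415.4×2.09×18.84 = 16357 J, leaving 110778 J for melting.
Fully melting the ice requires m_ice L_f = 415.4×334 = 138744 J.
That's not enough to melt it all — equilibrium is at 0 °C with ice remaining.
m_melt = 110778 / L_f = 331.7 g.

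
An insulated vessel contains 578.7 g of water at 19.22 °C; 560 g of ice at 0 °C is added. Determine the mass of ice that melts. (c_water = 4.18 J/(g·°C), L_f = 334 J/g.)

m_melted ≈ 139 g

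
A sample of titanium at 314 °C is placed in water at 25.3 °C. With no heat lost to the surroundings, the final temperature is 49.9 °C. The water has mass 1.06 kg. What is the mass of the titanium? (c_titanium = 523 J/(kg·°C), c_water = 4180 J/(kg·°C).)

m ≈ 0.789 kg

Heat lost by the titanium = heat gained by the water:
m×523×(314 − 49.9) = 1.06×4180×(49.9 − 25.3)
138124 m = 108998  ⇒  m ≈ 0.7891 kg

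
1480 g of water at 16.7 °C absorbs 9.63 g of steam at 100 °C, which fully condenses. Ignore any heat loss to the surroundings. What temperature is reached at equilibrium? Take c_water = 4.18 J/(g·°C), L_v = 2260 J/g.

T_f ≈ 20.7 °C

Energy balance with sensible and latent terms:
steam→water at 100 °C releases m L_v = 9.63·2260 = 21764
  condensed water 100 °C→T: 40.25(T − 100)
  water warms: 1480·4.18·(T − 16.7) = 6186.4(T − 16.7)
6226.7 T = 21764 + 4025.3 + 103313 = 129102
T ≈ 20.73 °C — below 100 °C, confirming all the steam condensed.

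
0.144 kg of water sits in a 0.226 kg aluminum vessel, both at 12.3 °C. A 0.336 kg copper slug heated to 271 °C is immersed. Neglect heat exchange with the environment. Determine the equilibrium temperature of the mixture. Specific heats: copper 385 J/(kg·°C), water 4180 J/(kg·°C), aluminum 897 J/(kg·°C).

T_f ≈ 48.1 °C

Taking heat into each body as positive, Σ m c ΔT = 0:
0.336*385*(T − 271) + 0.144*4180*(T − 12.3) + 0.226*897*(T − 12.3) = 0
129.36(T − 271) + 601.92(T − 12.3) + 202.72(T − 12.3) = 0
934 T = 44954
T = 44954/934 ≈ 48.13 °C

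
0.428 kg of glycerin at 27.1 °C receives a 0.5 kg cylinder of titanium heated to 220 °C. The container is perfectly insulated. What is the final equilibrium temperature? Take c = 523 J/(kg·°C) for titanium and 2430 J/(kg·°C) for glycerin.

|Q_titanium| = |Q_glycerin|:
0.5·523·(220 − T) = 0.428·2430·(T − 27.1)
261.5(220 − T) = 1040(T − 27.1)
1301.5 T = 85715  ⇒  T ≈ 65.86 °C

T_f ≈ 65.9 °C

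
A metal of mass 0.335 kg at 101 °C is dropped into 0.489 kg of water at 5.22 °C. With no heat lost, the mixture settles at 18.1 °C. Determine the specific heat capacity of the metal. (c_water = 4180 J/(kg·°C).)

c ≈ 948 J/(kg·°C)

Energy conservation, ΣQ = 0:
0.335×c×(18.1 − 101) + 0.489×4180×(18.1 − 5.22) = 0
-27.77 c = -26327
c = -26327/-27.77 ≈ 948 J/(kg·°C)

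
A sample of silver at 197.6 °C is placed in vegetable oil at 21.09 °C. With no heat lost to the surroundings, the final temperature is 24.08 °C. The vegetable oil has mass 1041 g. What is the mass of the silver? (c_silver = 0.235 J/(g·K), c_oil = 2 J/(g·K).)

m ≈ 153 g

|Q_silver| = |Q_oil|:
m×0.235×(197.6 − 24.08) = 1041×2×(24.08 − 21.09)
40.78 m = 6225.2  ⇒  m ≈ 152.7 g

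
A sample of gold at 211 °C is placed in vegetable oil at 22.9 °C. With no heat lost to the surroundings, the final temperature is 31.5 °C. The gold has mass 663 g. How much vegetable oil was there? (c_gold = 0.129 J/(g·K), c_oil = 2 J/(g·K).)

|Q_gold| = |Q_oil|:
663×0.129×(211 − 31.5) = m×2×(31.5 − 22.9)
17.2 m = 15352  ⇒  m ≈ 892.6 g

m ≈ 893 g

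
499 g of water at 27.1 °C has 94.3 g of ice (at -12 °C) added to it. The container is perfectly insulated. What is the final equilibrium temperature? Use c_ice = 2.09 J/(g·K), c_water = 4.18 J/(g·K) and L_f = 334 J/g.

T_f ≈ 9.1 °C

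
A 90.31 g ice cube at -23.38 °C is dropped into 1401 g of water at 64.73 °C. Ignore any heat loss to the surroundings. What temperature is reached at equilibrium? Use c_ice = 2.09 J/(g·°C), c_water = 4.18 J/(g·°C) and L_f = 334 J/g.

T_f ≈ 55.3 °C

Sum of m c ΔT and latent-heat terms is zero:
ice -23.38→0 °C: 90.31×2.09×23.38 = 4412.9
  melt ice: 90.31×334 = 30164
  meltwater 0→T: 90.31×4.18×T = 377.5 T
  water cools: 1401×4.18×(T − 64.73) = 5856.2(T − 64.73)
6233.7 T = 379071 − 34576 = 344494
T ≈ 55.26 °C (positive, so assuming full melt was valid).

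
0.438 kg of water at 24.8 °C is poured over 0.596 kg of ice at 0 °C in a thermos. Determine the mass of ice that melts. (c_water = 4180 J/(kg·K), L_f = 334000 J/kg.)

Cooling the water to 0 °C releases 0.438·4180·24.8 = 45405 J.
Fully melting the ice requires m_ice L_f = 0.596·334000 = 199064 J.
45405 J < 199064 J, so only part of the ice melts and the system sits at 0 °C.
m_melted·334000 = 45405  ⇒  m_melted ≈ 0.1359 kg.

m_melted ≈ 0.136 kg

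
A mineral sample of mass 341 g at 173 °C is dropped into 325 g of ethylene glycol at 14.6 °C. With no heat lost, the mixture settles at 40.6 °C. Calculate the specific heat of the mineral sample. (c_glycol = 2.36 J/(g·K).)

c ≈ 0.442 J/(g·K)

Taking heat into each body as positive, Σ m c ΔT = 0:
341·c·(40.6 − 173) + 325·2.36·(40.6 − 14.6) = 0
-45148 c = -19942
c = -19942/-45148 ≈ 0.4417 J/(g·K)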